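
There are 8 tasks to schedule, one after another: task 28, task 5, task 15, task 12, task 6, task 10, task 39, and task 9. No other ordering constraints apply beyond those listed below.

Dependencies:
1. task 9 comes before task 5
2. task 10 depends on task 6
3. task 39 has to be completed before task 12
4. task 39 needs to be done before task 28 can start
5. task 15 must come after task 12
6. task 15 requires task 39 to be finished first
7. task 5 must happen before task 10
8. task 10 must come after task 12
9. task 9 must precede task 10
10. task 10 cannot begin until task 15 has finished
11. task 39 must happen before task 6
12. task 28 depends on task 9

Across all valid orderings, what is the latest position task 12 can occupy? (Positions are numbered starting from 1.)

6

Following every chain forward from task 12, the tasks that must come later are task 15, task 10 — 2 of them.
With 2 mandatory successors out of 8 tasks total, the latest slot for task 12 is 8−2 = 6, and it's reachable by doing all non-successors before task 12.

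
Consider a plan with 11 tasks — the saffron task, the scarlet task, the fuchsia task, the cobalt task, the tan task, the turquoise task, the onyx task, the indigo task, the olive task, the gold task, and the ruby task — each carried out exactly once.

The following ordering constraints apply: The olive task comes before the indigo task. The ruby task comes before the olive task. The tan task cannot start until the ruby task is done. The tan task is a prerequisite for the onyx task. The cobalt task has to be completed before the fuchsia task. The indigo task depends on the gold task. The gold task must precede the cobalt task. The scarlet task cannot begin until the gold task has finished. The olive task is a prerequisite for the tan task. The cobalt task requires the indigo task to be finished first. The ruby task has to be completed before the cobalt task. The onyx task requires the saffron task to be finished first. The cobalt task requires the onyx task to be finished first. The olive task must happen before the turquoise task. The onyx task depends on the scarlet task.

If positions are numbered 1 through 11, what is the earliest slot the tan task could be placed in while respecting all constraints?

The tasks that are forced before the tan task, directly or transitively, are the olive task, the ruby task. That's 2 tasks.
So at minimum 2 tasks come before the tan task, putting the tan task no earlier than position 3. That position is achievable by scheduling exactly those predecessors first.

3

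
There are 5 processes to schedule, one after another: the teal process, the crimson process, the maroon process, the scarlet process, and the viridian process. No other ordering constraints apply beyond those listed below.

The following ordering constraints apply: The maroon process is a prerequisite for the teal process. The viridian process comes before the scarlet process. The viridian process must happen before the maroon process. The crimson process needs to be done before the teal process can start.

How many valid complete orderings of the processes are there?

11

The processes with no prerequisites are the crimson process, the viridian process; any of them can be placed first.
Enumerating by repeatedly choosing an available process (one whose prerequisites are all placed) gives 11 distinct complete orderings.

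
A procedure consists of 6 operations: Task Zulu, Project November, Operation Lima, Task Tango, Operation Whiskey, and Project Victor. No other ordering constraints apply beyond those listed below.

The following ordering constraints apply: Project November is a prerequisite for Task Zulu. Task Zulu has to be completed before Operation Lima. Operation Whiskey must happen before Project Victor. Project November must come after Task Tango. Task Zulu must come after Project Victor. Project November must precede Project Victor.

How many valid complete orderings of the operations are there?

3

The operations with no prerequisites are Task Tango, Operation Whiskey; any of them can be placed first.
Enumerating by repeatedly choosing an available operation (one whose prerequisites are all placed) gives 3 distinct complete orderings.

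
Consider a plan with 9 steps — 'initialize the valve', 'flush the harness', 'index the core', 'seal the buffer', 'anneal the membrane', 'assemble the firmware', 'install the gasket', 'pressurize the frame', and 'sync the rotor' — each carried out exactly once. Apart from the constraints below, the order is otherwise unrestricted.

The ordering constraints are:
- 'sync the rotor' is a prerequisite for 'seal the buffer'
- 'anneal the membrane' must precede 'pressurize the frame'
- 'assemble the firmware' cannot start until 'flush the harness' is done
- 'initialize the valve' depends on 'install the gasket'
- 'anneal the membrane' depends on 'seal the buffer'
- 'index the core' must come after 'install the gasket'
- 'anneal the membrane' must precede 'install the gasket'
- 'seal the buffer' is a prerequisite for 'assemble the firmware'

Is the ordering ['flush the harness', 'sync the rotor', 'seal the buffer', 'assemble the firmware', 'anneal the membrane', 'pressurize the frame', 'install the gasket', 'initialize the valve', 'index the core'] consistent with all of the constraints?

Every stated constraint is respected: 'flush the harness' sits at position 1, ahead of 'assemble the firmware' at position 4, and each of the other listed pairs likewise has the predecessor earlier in the sequence.

Yes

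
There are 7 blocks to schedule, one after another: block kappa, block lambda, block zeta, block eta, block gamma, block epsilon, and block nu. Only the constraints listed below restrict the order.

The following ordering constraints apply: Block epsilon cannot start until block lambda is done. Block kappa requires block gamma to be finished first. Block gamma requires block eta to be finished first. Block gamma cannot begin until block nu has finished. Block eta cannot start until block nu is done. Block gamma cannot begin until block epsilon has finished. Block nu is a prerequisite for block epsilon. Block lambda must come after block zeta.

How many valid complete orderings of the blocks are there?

9

The blocks with no prerequisites are block zeta, block nu; any of them can be placed first.
Enumerating by repeatedly choosing an available block (one whose prerequisites are all placed) gives 9 distinct complete orderings.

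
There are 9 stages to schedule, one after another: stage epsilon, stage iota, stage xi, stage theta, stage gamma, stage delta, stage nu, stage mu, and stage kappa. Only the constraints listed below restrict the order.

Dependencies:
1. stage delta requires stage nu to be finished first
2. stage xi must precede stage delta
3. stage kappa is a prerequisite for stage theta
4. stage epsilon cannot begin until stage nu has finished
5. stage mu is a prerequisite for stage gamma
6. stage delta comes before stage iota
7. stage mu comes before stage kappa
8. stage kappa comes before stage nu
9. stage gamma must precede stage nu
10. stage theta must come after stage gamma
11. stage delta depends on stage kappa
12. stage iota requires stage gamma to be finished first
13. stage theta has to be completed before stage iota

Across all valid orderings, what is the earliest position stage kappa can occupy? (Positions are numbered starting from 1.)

Working backwards through the constraints from stage kappa, its only required predecessor is stage mu.
With 1 mandatory predecessor, the earliest stage kappa can sit is position 1+1 = 2, and placing just that one first achieves it.

2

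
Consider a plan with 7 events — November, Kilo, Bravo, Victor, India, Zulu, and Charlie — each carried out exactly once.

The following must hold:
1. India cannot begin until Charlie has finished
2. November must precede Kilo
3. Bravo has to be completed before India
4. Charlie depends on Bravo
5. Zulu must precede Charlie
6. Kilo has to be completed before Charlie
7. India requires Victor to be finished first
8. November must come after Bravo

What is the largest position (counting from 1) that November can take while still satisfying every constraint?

4

Every event that must follow November has to come after it. Tracing all chains starting from November, those events are: Kilo, India, Charlie — 3 in total.
With 3 mandatory successors out of 7 events total, the latest slot for November is 7−3 = 4, and it's reachable by doing all non-successors before November.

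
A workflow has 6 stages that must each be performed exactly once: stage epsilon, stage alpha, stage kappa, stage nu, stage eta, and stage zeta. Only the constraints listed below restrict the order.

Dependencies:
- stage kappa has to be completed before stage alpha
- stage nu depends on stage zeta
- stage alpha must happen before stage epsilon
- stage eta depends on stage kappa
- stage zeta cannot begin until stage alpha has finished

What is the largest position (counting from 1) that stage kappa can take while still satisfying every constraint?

Following every chain forward from stage kappa, the stages that must come later are stage epsilon, stage alpha, stage nu, stage eta, stage zeta — 5 of them.
With 5 mandatory successors out of 6 stages total, the latest slot for stage kappa is 6−5 = 1, and it's reachable by doing all non-successors before stage kappa.

1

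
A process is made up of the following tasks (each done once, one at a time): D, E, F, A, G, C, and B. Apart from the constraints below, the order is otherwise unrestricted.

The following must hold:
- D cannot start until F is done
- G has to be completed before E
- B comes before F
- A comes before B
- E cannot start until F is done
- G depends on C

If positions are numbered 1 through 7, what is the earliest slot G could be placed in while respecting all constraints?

The only task forced before G (directly or transitively) is C.
With 1 mandatory predecessor, the earliest G can sit is position 1+1 = 2, and placing just that one first achieves it.

2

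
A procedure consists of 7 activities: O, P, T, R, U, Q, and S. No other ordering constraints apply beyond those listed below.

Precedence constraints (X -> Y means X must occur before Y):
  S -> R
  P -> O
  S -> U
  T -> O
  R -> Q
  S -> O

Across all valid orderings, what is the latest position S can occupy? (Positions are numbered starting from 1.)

3

Every activity that must follow S has to come after it. Tracing all chains starting from S, those activities are: O, R, U, Q — 4 in total.
So at least 4 activities follow S, putting S no later than position 3. That position is achievable by scheduling everything else first.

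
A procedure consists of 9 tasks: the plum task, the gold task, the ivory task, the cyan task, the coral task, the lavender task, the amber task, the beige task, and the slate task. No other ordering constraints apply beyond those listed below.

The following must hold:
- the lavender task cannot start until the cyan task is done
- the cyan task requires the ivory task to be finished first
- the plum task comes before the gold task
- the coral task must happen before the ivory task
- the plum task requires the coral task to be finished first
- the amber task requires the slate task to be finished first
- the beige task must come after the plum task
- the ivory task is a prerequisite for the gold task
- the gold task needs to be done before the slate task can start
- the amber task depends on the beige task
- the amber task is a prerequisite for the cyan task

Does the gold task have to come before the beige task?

Nothing in the constraints links the gold task and the beige task; they are unordered relative to each other.
So the gold task can come before the beige task or after — it is not forced.

No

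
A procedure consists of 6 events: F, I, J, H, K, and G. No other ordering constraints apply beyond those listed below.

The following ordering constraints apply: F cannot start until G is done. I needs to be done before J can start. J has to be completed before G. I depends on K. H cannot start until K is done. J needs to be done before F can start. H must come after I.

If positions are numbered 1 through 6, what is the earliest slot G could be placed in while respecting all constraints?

4

Every event that must precede G has to come before it. Tracing all chains that end at G, those events are: I, J, K — 3 in total.
With 3 mandatory predecessors, the earliest G can sit is position 3+1 = 4, and placing just those 3 first achieves it.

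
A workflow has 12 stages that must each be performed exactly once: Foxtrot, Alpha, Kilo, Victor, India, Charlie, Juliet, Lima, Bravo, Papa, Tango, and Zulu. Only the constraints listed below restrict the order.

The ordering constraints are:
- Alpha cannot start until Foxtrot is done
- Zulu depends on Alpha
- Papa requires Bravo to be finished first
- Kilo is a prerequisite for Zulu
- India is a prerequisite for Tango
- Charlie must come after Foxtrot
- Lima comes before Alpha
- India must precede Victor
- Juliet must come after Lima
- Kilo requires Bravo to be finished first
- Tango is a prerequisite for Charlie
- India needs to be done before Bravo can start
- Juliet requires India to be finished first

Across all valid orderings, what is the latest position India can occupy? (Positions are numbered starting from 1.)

The stages that are forced after India, directly or by a chain of constraints, are Kilo, Victor, Charlie, Juliet, Bravo, Papa, Tango, Zulu. That's 8 stages.
So at least 8 stages follow India, putting India no later than position 4. That position is achievable by scheduling everything else first.

4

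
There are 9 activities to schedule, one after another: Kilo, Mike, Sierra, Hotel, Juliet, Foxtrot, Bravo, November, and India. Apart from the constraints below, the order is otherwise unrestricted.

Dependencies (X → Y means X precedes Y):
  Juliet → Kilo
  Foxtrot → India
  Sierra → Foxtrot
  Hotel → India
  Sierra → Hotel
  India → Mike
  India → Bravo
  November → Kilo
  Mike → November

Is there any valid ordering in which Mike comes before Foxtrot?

There is a dependency chain Foxtrot → India → Mike, so Mike always comes after Foxtrot.
So no valid ordering can have Mike before Foxtrot.

No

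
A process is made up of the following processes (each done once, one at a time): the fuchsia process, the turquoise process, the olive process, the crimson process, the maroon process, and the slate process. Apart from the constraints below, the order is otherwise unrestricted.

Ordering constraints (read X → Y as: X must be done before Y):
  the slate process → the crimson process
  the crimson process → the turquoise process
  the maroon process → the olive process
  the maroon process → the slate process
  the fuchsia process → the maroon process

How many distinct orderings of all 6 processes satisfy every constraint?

4

Only the fuchsia process has no prerequisites, so it must go first.
Systematically extending each partial ordering one process at a time and counting, there are 4 complete orderings.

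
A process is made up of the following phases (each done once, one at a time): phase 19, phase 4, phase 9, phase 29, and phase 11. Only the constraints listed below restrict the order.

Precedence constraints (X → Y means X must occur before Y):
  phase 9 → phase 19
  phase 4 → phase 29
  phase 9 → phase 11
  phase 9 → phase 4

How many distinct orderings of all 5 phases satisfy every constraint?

12

Phase 9 is the only phase with nothing required before it, so every ordering starts there.
Counting all ways to extend the partial order to a total order gives 12.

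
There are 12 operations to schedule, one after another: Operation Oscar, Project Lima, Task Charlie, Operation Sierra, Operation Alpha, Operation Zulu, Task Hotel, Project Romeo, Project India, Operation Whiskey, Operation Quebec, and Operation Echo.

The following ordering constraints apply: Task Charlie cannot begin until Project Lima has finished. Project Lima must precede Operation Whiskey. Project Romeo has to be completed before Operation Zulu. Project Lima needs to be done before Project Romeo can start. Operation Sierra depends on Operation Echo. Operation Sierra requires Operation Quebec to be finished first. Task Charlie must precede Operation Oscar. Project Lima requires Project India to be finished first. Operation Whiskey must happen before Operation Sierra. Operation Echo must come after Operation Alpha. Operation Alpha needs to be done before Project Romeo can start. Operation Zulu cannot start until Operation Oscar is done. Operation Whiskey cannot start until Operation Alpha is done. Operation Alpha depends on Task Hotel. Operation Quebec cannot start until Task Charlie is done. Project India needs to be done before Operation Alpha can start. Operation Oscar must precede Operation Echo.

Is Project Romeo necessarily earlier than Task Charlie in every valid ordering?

No chain of constraints connects Project Romeo to Task Charlie in either direction.
So Project Romeo can come before Task Charlie or after — it is not forced.

No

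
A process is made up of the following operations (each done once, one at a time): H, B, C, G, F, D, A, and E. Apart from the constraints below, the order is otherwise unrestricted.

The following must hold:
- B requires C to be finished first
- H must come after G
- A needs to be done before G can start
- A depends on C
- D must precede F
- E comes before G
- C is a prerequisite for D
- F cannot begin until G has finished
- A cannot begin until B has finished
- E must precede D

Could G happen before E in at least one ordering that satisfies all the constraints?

There is a dependency chain E → G, so G always comes after E.
Hence G can never be scheduled before E.

No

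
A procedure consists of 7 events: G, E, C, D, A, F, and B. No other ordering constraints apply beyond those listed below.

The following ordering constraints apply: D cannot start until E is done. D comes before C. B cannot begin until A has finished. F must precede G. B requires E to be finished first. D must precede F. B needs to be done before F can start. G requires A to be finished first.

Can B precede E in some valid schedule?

The constraints give a chain E → B, which forces E before B.
So no valid ordering can have B before E.

No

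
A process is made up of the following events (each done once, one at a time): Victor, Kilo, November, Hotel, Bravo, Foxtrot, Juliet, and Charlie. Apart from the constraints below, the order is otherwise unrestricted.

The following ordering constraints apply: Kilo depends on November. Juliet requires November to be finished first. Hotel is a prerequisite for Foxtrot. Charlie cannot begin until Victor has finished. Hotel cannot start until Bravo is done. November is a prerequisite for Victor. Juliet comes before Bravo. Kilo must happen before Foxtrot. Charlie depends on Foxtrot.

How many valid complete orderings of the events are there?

24

Only November has no prerequisites, so it must go first.
Systematically extending each partial ordering one event at a time and counting, there are 24 complete orderings.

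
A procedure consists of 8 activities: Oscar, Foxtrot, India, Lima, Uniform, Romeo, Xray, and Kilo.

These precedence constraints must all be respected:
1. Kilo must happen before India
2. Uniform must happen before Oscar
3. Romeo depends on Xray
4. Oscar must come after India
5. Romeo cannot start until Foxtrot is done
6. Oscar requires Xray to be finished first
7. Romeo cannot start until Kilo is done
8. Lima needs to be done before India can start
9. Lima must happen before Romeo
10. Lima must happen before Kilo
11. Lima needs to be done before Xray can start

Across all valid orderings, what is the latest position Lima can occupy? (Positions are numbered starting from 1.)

Following every chain forward from Lima, the activities that must come later are Oscar, India, Romeo, Xray, Kilo — 5 of them.
With 5 mandatory successors out of 8 activities total, the latest slot for Lima is 8−5 = 3, and it's reachable by doing all non-successors before Lima.

3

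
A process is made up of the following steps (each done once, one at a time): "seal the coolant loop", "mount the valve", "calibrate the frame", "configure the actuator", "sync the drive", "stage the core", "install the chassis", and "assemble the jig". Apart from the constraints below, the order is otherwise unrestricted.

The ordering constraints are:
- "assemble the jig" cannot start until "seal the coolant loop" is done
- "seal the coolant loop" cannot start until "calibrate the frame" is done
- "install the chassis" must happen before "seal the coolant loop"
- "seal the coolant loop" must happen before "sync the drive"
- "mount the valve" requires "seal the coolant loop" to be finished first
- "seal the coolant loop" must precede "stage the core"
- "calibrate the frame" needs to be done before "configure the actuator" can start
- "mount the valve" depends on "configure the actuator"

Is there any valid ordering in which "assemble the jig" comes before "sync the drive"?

Yes

No chain of constraints runs from "sync the drive" to "assemble the jig", so "sync the drive" is not required to come first.
That means at least one valid schedule has "assemble the jig" before "sync the drive".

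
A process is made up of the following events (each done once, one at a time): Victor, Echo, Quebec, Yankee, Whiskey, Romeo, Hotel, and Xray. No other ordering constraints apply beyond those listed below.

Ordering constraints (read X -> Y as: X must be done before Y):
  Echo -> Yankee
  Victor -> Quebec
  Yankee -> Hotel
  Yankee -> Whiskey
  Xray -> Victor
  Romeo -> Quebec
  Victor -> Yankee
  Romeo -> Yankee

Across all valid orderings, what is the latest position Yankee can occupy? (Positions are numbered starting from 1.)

Following every chain forward from Yankee, the events that must come later are Whiskey, Hotel — 2 of them.
So at least 2 events follow Yankee, putting Yankee no later than position 6. That position is achievable by scheduling everything else first.

6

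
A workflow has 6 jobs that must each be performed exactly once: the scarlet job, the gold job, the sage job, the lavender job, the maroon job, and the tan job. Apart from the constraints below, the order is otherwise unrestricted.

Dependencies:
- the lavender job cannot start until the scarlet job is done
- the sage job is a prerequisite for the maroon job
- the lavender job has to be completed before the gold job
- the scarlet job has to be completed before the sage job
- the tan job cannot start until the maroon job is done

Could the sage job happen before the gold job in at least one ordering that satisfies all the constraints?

The constraints leave the sage job and the gold job unordered relative to each other; nothing requires the gold job earlier.
That means at least one valid schedule has the sage job before the gold job.

Yes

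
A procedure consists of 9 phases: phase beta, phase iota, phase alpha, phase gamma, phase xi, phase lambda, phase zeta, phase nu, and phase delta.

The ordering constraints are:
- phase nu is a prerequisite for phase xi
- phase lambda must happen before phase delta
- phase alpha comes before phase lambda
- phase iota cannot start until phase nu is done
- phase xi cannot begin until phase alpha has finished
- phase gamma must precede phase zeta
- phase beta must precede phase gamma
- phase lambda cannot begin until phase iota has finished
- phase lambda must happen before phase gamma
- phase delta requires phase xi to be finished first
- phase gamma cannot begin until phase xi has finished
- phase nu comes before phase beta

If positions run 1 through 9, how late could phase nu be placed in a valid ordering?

2

Following every chain forward from phase nu, the phases that must come later are phase beta, phase iota, phase gamma, phase xi, phase lambda, phase zeta, phase delta — 7 of them.
With 7 mandatory successors out of 9 phases total, the latest slot for phase nu is 9−7 = 2, and it's reachable by doing all non-successors before phase nu.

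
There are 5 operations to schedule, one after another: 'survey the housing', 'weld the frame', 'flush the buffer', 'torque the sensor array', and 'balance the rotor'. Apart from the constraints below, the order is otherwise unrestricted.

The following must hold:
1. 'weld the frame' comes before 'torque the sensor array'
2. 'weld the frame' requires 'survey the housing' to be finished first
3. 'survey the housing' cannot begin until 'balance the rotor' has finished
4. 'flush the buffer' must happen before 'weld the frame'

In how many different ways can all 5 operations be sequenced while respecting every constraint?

3

2 operations have no prerequisites ('flush the buffer', 'balance the rotor'), so any of them could come first.
Counting all ways to extend the partial order to a total order gives 3.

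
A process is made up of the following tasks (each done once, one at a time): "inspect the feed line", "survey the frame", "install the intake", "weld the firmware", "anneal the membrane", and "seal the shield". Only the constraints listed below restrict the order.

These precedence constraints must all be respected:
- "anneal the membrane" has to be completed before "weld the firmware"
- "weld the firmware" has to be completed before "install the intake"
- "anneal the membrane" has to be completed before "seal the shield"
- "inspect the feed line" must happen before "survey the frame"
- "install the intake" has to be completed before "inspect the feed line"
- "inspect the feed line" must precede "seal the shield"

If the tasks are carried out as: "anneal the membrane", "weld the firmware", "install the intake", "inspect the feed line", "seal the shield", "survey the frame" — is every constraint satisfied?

Going through the constraints one by one, each required predecessor appears earlier in the sequence than its dependent — e.g. "anneal the membrane" (position 1) is before "seal the shield" (position 5), as required.

Yes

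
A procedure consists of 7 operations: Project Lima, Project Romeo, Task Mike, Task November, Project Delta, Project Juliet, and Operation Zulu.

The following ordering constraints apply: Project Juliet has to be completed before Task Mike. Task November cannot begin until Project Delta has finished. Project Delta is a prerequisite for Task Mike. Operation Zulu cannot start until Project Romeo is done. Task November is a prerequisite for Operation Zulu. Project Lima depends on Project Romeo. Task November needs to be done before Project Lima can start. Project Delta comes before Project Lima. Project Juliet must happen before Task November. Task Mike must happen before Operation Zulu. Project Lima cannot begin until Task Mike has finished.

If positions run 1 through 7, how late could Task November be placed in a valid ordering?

Every operation that must follow Task November has to come after it. Tracing all chains starting from Task November, those operations are: Project Lima, Operation Zulu — 2 in total.
So at least 2 operations follow Task November, putting Task November no later than position 5. That position is achievable by scheduling everything else first.

5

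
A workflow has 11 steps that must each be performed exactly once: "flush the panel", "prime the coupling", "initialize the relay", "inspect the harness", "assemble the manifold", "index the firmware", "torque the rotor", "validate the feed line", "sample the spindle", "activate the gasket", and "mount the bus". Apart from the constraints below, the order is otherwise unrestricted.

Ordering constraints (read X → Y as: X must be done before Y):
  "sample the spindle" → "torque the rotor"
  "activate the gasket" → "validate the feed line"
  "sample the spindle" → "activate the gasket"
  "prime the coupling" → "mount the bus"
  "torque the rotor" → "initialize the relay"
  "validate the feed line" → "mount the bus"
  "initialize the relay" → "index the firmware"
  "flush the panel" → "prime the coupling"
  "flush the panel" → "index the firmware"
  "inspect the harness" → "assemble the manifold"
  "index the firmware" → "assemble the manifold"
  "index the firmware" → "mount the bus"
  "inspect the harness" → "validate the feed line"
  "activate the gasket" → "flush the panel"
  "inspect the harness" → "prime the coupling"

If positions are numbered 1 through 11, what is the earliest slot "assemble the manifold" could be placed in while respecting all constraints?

8

Working backwards through the constraints from "assemble the manifold", its full set of required predecessors is "flush the panel", "initialize the relay", "inspect the harness", "index the firmware", "torque the rotor", "sample the spindle", "activate the gasket" — 7 of them.
So at minimum 7 steps come before "assemble the manifold", putting "assemble the manifold" no earlier than position 8. That position is achievable by scheduling exactly those predecessors first.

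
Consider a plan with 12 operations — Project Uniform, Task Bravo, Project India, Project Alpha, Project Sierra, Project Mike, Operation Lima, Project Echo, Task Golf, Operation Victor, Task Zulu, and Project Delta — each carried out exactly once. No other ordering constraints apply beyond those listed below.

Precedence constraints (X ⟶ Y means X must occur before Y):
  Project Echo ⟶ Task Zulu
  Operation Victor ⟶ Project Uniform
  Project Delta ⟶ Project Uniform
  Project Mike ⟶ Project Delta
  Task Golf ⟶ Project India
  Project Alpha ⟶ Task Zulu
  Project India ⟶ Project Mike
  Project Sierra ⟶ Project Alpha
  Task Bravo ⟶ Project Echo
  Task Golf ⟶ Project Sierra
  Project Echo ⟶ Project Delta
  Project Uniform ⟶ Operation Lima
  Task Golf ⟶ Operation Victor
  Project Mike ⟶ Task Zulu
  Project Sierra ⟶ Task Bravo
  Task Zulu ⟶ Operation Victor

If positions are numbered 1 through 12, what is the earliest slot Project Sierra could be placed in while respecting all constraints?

The only operation forced before Project Sierra (directly or transitively) is Task Golf.
With 1 mandatory predecessor, the earliest Project Sierra can sit is position 1+1 = 2, and placing just that one first achieves it.

2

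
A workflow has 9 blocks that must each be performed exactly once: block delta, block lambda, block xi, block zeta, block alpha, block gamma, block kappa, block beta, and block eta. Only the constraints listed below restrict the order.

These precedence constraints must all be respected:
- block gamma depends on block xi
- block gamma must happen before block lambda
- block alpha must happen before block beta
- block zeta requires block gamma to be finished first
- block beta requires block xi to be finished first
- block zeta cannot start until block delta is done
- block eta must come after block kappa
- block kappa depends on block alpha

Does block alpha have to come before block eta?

Yes

Following the dependencies: block alpha → block kappa → block eta.
Hence block alpha necessarily comes before block eta.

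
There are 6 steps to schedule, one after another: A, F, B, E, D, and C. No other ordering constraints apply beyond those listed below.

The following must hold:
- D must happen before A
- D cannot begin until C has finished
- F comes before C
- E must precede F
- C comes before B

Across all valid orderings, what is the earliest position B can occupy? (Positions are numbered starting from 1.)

4

Working backwards through the constraints from B, its full set of required predecessors is F, E, C — 3 of them.
With 3 mandatory predecessors, the earliest B can sit is position 3+1 = 4, and placing just those 3 first achieves it.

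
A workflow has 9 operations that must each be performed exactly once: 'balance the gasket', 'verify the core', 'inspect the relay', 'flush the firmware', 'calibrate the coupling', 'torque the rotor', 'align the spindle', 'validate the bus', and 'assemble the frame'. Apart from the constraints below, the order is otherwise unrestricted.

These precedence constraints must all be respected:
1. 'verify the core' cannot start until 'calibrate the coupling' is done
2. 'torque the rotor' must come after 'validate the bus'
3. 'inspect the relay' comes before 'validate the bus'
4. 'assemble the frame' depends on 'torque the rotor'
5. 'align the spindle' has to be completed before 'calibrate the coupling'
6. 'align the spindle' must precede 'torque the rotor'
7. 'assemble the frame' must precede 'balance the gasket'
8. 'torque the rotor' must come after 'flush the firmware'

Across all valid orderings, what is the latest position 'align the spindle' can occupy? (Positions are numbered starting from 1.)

4

Every operation that must follow 'align the spindle' has to come after it. Tracing all chains starting from 'align the spindle', those operations are: 'balance the gasket', 'verify the core', 'calibrate the coupling', 'torque the rotor', 'assemble the frame' — 5 in total.
With 5 mandatory successors out of 9 operations total, the latest slot for 'align the spindle' is 9−5 = 4, and it's reachable by doing all non-successors before 'align the spindle'.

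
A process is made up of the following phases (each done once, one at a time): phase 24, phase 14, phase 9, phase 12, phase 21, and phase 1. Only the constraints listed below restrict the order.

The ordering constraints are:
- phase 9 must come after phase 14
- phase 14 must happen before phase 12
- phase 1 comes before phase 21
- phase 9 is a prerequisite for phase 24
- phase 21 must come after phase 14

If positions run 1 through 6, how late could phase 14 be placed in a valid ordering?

Every phase that must follow phase 14 has to come after it. Tracing all chains starting from phase 14, those phases are: phase 24, phase 9, phase 12, phase 21 — 4 in total.
So at least 4 phases follow phase 14, putting phase 14 no later than position 2. That position is achievable by scheduling everything else first.

2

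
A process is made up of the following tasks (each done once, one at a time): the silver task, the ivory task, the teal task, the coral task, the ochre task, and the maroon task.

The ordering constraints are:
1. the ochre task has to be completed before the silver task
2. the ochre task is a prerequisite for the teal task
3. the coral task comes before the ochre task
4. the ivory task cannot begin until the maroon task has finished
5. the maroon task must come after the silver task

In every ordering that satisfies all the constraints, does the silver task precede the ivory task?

Yes

Tracing the constraints gives a chain: the silver task → the maroon task → the ivory task.
So the silver task must precede the ivory task in any valid ordering.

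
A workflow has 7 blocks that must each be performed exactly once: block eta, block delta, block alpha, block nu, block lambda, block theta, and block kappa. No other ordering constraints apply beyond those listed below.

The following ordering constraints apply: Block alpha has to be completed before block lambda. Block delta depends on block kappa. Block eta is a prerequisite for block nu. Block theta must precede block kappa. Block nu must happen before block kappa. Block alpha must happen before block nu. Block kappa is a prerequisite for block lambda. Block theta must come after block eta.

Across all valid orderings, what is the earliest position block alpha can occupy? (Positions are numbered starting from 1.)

1

No constraint forces any other block before block alpha, so it can be placed first.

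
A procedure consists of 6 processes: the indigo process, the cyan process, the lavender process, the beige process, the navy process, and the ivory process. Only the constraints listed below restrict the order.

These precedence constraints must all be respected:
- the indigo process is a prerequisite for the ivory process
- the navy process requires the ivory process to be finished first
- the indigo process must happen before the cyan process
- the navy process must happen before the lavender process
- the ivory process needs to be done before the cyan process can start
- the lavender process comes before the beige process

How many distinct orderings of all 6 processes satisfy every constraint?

The indigo process is the only process with nothing required before it, so every ordering starts there.
Enumerating by repeatedly choosing an available process (one whose prerequisites are all placed) gives 4 distinct complete orderings.

4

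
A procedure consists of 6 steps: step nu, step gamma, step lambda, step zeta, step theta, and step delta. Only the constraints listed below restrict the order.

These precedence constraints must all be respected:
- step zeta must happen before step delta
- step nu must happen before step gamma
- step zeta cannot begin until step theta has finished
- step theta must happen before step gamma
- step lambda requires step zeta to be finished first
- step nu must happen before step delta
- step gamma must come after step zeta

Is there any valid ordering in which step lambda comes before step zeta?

Following step zeta → step lambda, step zeta must precede step lambda in every valid ordering.
Hence step lambda can never be scheduled before step zeta.

No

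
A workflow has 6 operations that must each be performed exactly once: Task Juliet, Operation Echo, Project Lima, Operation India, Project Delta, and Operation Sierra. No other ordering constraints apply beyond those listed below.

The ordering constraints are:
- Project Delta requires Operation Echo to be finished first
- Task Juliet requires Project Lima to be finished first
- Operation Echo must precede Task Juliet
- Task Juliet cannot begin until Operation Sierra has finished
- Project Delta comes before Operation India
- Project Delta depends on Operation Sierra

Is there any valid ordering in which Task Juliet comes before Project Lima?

No

Following Project Lima → Task Juliet, Project Lima must precede Task Juliet in every valid ordering.
Hence Task Juliet can never be scheduled before Project Lima.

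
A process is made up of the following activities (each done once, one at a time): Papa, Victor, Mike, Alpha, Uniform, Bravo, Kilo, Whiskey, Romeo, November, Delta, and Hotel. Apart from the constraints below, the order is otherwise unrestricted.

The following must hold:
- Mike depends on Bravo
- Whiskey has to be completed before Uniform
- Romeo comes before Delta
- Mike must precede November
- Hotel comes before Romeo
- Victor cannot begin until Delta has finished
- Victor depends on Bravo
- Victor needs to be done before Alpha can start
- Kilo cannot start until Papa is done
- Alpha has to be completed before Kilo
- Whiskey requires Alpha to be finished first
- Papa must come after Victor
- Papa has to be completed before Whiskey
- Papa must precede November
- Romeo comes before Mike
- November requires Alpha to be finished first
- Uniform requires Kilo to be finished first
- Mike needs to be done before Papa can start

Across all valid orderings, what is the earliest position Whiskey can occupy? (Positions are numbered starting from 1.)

9

Every activity that must precede Whiskey has to come before it. Tracing all chains that end at Whiskey, those activities are: Papa, Victor, Mike, Alpha, Bravo, Romeo, Delta, Hotel — 8 in total.
So at minimum 8 activities come before Whiskey, putting Whiskey no earlier than position 9. That position is achievable by scheduling exactly those predecessors first.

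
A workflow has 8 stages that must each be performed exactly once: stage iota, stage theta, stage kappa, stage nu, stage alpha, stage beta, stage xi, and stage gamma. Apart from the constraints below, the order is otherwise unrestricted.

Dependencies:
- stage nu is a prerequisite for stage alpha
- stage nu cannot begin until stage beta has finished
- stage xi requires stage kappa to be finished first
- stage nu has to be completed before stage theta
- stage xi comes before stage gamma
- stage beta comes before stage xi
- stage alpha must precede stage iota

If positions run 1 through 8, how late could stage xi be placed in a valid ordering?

7

The only stage forced after stage xi (directly or by a chain) is stage gamma.
With 1 mandatory successor out of 8 stages total, the latest slot for stage xi is 8−1 = 7, and it's reachable by doing all non-successors before stage xi.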